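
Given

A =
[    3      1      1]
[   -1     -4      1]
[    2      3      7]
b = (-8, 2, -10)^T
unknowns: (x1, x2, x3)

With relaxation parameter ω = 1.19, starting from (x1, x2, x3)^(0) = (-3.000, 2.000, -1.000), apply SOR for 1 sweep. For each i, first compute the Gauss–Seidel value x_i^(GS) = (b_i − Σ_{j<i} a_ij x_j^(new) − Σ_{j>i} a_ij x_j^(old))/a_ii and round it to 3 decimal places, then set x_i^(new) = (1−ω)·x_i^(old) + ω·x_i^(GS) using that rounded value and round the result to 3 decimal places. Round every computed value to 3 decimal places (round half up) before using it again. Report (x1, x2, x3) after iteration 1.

(-3.000, -0.380, -0.297)

Iteration 1:
  x1: GS value = (-8 - (1)·2.000 - (1)·-1.000) / (3) = -3.000;  x1 ← (1−ω)·-3.000 + ω·-3.000 = -3.000
  x2: GS value = (2 - (-1)·-3.000 - (1)·-1.000) / (-4) = 0.000;  x2 ← (1−ω)·2.000 + ω·0.000 = -0.380
  x3: GS value = (-10 - (2)·-3.000 - (3)·-0.380) / (7) = -0.409;  x3 ← (1−ω)·-1.000 + ω·-0.409 = -0.297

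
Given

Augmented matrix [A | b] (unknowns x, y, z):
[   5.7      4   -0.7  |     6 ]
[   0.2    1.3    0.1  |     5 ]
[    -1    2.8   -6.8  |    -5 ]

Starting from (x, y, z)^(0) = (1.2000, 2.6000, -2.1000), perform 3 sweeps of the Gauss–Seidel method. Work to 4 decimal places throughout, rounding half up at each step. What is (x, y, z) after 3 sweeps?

(-1.3587, 3.8580, 2.5237)

Iteration 1:
  x = (6 - (4)·2.6000 - (-0.7)·-2.1000) / (5.7) = -1.0298
  y = (5 - (0.2)·-1.0298 - (0.1)·-2.1000) / (1.3) = 4.1661
  z = (-5 - (-1)·-1.0298 - (2.8)·4.1661) / (-6.8) = 2.6022
Iteration 2:
  x = (6 - (4)·4.1661 - (-0.7)·2.6022) / (5.7) = -1.5514
  y = (5 - (0.2)·-1.5514 - (0.1)·2.6022) / (1.3) = 3.8847
  z = (-5 - (-1)·-1.5514 - (2.8)·3.8847) / (-6.8) = 2.5630
Iteration 3:
  x = (6 - (4)·3.8847 - (-0.7)·2.5630) / (5.7) = -1.3587
  y = (5 - (0.2)·-1.3587 - (0.1)·2.5630) / (1.3) = 3.8580
  z = (-5 - (-1)·-1.3587 - (2.8)·3.8580) / (-6.8) = 2.5237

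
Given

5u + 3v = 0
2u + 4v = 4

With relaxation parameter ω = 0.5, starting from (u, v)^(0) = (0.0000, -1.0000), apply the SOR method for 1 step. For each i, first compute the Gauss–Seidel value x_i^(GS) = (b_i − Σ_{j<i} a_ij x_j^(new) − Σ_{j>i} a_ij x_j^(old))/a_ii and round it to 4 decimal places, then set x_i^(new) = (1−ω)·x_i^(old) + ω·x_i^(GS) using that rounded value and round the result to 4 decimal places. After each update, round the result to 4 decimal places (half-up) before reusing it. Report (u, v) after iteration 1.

(0.3000, -0.0750)

Iteration 1:
  u: GS value = (0 - (3)·-1.0000) / (5) = 0.6000;  u ← (1−ω)·0.0000 + ω·0.6000 = 0.3000
  v: GS value = (4 - (2)·0.3000) / (4) = 0.8500;  v ← (1−ω)·-1.0000 + ω·0.8500 = -0.0750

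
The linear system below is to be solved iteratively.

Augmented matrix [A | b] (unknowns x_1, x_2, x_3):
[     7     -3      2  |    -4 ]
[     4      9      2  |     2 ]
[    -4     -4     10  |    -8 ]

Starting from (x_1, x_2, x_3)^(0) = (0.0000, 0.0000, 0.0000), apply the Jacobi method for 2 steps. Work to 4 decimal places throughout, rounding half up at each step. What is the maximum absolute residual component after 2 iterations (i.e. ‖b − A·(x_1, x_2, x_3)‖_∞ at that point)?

Iteration 1:
  x_1 = (-4 - (-3)·0.0000 - (2)·0.0000) / (7) = -0.5714
  x_2 = (2 - (4)·0.0000 - (2)·0.0000) / (9) = 0.2222
  x_3 = (-8 - (-4)·0.0000 - (-4)·0.0000) / (10) = -0.8000
Iteration 2:
  x_1 = (-4 - (-3)·0.2222 - (2)·-0.8000) / (7) = -0.2476
  x_2 = (2 - (4)·-0.5714 - (2)·-0.8000) / (9) = 0.6540
  x_3 = (-8 - (-4)·-0.5714 - (-4)·0.2222) / (10) = -0.9397
Residual b − A·x = (1.5746, -1.0162, 3.0226); ∞-norm = 3.0226

3.0226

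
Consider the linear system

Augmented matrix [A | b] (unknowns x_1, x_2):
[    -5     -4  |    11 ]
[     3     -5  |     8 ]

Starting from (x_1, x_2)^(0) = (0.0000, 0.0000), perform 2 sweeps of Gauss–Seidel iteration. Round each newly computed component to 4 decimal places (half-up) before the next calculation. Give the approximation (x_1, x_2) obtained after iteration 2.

(0.1360, -1.5184)

Iteration 1:
  x_1 = (11 - (-4)·0.0000) / (-5) = -2.2000
  x_2 = (8 - (3)·-2.2000) / (-5) = -2.9200
Iteration 2:
  x_1 = (11 - (-4)·-2.9200) / (-5) = 0.1360
  x_2 = (8 - (3)·0.1360) / (-5) = -1.5184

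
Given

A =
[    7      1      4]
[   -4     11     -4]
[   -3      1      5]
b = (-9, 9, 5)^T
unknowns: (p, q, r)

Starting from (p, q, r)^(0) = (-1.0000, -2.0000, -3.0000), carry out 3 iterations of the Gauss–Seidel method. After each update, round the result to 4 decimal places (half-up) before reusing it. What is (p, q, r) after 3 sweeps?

Iteration 1:
  p = (-9 - (1)·-2.0000 - (4)·-3.0000) / (7) = 0.7143
  q = (9 - (-4)·0.7143 - (-4)·-3.0000) / (11) = -0.0130
  r = (5 - (-3)·0.7143 - (1)·-0.0130) / (5) = 1.4312
Iteration 2:
  p = (-9 - (1)·-0.0130 - (4)·1.4312) / (7) = -2.1017
  q = (9 - (-4)·-2.1017 - (-4)·1.4312) / (11) = 0.5744
  r = (5 - (-3)·-2.1017 - (1)·0.5744) / (5) = -0.3759
Iteration 3:
  p = (-9 - (1)·0.5744 - (4)·-0.3759) / (7) = -1.1530
  q = (9 - (-4)·-1.1530 - (-4)·-0.3759) / (11) = 0.2622
  r = (5 - (-3)·-1.1530 - (1)·0.2622) / (5) = 0.2558

(-1.1530, 0.2622, 0.2558)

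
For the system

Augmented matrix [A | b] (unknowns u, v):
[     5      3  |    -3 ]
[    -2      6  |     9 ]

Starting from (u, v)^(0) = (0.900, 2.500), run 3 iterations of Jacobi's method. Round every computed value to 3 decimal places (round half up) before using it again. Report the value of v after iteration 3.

0.940

Iteration 1:
  u = (-3 - (3)·2.500) / (5) = -2.100
  v = (9 - (-2)·0.900) / (6) = 1.800
Iteration 2:
  u = (-3 - (3)·1.800) / (5) = -1.680
  v = (9 - (-2)·-2.100) / (6) = 0.800
Iteration 3:
  u = (-3 - (3)·0.800) / (5) = -1.080
  v = (9 - (-2)·-1.680) / (6) = 0.940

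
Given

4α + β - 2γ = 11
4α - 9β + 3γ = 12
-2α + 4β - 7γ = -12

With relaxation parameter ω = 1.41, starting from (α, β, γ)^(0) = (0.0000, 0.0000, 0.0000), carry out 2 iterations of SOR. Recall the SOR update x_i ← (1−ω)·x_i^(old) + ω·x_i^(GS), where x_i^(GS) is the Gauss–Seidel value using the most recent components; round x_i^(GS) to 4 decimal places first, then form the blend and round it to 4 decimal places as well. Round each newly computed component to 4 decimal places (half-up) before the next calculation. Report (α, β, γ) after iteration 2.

Iteration 1:
  α: GS value = (11 - (1)·0.0000 - (-2)·0.0000) / (4) = 2.7500;  α ← (1−ω)·0.0000 + ω·2.7500 = 3.8775
  β: GS value = (12 - (4)·3.8775 - (3)·0.0000) / (-9) = 0.3900;  β ← (1−ω)·0.0000 + ω·0.3900 = 0.5499
  γ: GS value = (-12 - (-2)·3.8775 - (4)·0.5499) / (-7) = 0.9207;  γ ← (1−ω)·0.0000 + ω·0.9207 = 1.2982
Iteration 2:
  α: GS value = (11 - (1)·0.5499 - (-2)·1.2982) / (4) = 3.2616;  α ← (1−ω)·3.8775 + ω·3.2616 = 3.0091
  β: GS value = (12 - (4)·3.0091 - (3)·1.2982) / (-9) = 0.4368;  β ← (1−ω)·0.5499 + ω·0.4368 = 0.3904
  γ: GS value = (-12 - (-2)·3.0091 - (4)·0.3904) / (-7) = 1.0776;  γ ← (1−ω)·1.2982 + ω·1.0776 = 0.9872

(3.0091, 0.3904, 0.9872)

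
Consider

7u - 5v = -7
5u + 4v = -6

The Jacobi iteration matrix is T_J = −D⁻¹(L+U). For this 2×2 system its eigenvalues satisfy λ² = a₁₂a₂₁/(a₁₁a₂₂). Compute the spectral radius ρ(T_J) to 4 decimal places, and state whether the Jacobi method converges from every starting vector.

0.9449

a₁₂a₂₁/(a₁₁a₂₂) = (-5)·(5) / ((7)·(4)) = -0.892857
ρ = √|-0.892857| = √0.892857 = 0.9449
ρ < 1, so Jacobi converges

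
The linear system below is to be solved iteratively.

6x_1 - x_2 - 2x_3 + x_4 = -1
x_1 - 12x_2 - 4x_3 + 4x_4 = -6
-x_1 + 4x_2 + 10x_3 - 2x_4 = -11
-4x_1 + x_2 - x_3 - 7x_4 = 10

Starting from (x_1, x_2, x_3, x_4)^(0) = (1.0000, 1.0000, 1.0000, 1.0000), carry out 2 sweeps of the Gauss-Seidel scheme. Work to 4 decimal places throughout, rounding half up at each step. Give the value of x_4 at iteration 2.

Iteration 1:
  x_1 = (-1 - (-1)·1.0000 - (-2)·1.0000 - (1)·1.0000) / (6) = 0.1667
  x_2 = (-6 - (1)·0.1667 - (-4)·1.0000 - (4)·1.0000) / (-12) = 0.5139
  x_3 = (-11 - (-1)·0.1667 - (4)·0.5139 - (-2)·1.0000) / (10) = -1.0889
  x_4 = (10 - (-4)·0.1667 - (1)·0.5139 - (-1)·-1.0889) / (-7) = -1.2949
Iteration 2:
  x_1 = (-1 - (-1)·0.5139 - (-2)·-1.0889 - (1)·-1.2949) / (6) = -0.2282
  x_2 = (-6 - (1)·-0.2282 - (-4)·-1.0889 - (4)·-1.2949) / (-12) = 0.4123
  x_3 = (-11 - (-1)·-0.2282 - (4)·0.4123 - (-2)·-1.2949) / (10) = -1.5467
  x_4 = (10 - (-4)·-0.2282 - (1)·0.4123 - (-1)·-1.5467) / (-7) = -1.0183

-1.0183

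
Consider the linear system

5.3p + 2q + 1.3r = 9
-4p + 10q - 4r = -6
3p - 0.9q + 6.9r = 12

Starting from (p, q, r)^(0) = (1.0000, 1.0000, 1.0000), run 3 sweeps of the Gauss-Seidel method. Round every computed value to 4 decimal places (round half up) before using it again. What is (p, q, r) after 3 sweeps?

(1.2303, 0.3859, 1.2546)

Iteration 1:
  p = (9 - (2)·1.0000 - (1.3)·1.0000) / (5.3) = 1.0755
  q = (-6 - (-4)·1.0755 - (-4)·1.0000) / (10) = 0.2302
  r = (12 - (3)·1.0755 - (-0.9)·0.2302) / (6.9) = 1.3015
Iteration 2:
  p = (9 - (2)·0.2302 - (1.3)·1.3015) / (5.3) = 1.2920
  q = (-6 - (-4)·1.2920 - (-4)·1.3015) / (10) = 0.4374
  r = (12 - (3)·1.2920 - (-0.9)·0.4374) / (6.9) = 1.2344
Iteration 3:
  p = (9 - (2)·0.4374 - (1.3)·1.2344) / (5.3) = 1.2303
  q = (-6 - (-4)·1.2303 - (-4)·1.2344) / (10) = 0.3859
  r = (12 - (3)·1.2303 - (-0.9)·0.3859) / (6.9) = 1.2546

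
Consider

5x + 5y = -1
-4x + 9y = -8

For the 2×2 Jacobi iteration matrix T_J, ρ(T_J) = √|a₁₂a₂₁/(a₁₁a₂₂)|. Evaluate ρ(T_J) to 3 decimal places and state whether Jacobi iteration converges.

a₁₂a₂₁/(a₁₁a₂₂) = (5)·(-4) / ((5)·(9)) = -0.444444
ρ = √|-0.444444| = √0.444444 = 0.667
ρ < 1, so Jacobi converges

0.667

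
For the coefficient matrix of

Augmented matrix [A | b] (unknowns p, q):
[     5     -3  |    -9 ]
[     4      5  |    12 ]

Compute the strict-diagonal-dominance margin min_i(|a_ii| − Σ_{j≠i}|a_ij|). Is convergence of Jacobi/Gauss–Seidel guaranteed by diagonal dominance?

1

row 1: |5| − (3) = 2
row 2: |5| − (4) = 1
minimum over rows = 1 → strictly diagonally dominant (convergence guaranteed)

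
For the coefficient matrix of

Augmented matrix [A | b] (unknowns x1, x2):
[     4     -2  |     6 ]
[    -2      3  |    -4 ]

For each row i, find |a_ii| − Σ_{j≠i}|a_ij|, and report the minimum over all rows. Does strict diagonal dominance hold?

1

row 1: |4| − (2) = 2
row 2: |3| − (2) = 1
minimum over rows = 1 → strictly diagonally dominant (convergence guaranteed)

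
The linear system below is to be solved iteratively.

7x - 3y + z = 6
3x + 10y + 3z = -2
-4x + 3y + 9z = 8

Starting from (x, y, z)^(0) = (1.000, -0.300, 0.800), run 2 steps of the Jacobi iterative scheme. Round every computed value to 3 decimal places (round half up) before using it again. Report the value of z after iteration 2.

Iteration 1:
  x = (6 - (-3)·-0.300 - (1)·0.800) / (7) = 0.614
  y = (-2 - (3)·1.000 - (3)·0.800) / (10) = -0.740
  z = (8 - (-4)·1.000 - (3)·-0.300) / (9) = 1.433
Iteration 2:
  x = (6 - (-3)·-0.740 - (1)·1.433) / (7) = 0.335
  y = (-2 - (3)·0.614 - (3)·1.433) / (10) = -0.814
  z = (8 - (-4)·0.614 - (3)·-0.740) / (9) = 1.408

1.408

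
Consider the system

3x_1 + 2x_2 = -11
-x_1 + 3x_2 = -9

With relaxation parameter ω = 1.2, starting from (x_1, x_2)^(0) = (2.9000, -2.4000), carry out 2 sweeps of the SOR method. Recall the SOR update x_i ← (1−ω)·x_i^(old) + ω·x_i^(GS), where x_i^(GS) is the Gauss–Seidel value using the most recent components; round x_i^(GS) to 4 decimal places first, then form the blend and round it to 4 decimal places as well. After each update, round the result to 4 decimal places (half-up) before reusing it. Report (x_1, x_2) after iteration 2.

Iteration 1:
  x_1: GS value = (-11 - (2)·-2.4000) / (3) = -2.0667;  x_1 ← (1−ω)·2.9000 + ω·-2.0667 = -3.0600
  x_2: GS value = (-9 - (-1)·-3.0600) / (3) = -4.0200;  x_2 ← (1−ω)·-2.4000 + ω·-4.0200 = -4.3440
Iteration 2:
  x_1: GS value = (-11 - (2)·-4.3440) / (3) = -0.7707;  x_1 ← (1−ω)·-3.0600 + ω·-0.7707 = -0.3128
  x_2: GS value = (-9 - (-1)·-0.3128) / (3) = -3.1043;  x_2 ← (1−ω)·-4.3440 + ω·-3.1043 = -2.8564

(-0.3128, -2.8564)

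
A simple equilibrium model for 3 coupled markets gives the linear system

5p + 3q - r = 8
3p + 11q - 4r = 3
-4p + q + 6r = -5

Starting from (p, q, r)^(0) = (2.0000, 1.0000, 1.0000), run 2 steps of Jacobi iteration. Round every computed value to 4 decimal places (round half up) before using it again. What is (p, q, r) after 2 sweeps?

(1.6121, 0.0667, -0.0485)

Iteration 1:
  p = (8 - (3)·1.0000 - (-1)·1.0000) / (5) = 1.2000
  q = (3 - (3)·2.0000 - (-4)·1.0000) / (11) = 0.0909
  r = (-5 - (-4)·2.0000 - (1)·1.0000) / (6) = 0.3333
Iteration 2:
  p = (8 - (3)·0.0909 - (-1)·0.3333) / (5) = 1.6121
  q = (3 - (3)·1.2000 - (-4)·0.3333) / (11) = 0.0667
  r = (-5 - (-4)·1.2000 - (1)·0.0909) / (6) = -0.0485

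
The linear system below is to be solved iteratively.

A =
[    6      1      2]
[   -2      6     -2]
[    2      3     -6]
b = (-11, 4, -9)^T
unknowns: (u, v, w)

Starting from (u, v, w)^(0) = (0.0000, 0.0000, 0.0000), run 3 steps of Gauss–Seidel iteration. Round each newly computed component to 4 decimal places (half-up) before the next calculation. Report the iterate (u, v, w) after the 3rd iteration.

Iteration 1:
  u = (-11 - (1)·0.0000 - (2)·0.0000) / (6) = -1.8333
  v = (4 - (-2)·-1.8333 - (-2)·0.0000) / (6) = 0.0556
  w = (-9 - (2)·-1.8333 - (3)·0.0556) / (-6) = 0.9167
Iteration 2:
  u = (-11 - (1)·0.0556 - (2)·0.9167) / (6) = -2.1482
  v = (4 - (-2)·-2.1482 - (-2)·0.9167) / (6) = 0.2562
  w = (-9 - (2)·-2.1482 - (3)·0.2562) / (-6) = 0.9120
Iteration 3:
  u = (-11 - (1)·0.2562 - (2)·0.9120) / (6) = -2.1800
  v = (4 - (-2)·-2.1800 - (-2)·0.9120) / (6) = 0.2440
  w = (-9 - (2)·-2.1800 - (3)·0.2440) / (-6) = 0.8953

(-2.1800, 0.2440, 0.8953)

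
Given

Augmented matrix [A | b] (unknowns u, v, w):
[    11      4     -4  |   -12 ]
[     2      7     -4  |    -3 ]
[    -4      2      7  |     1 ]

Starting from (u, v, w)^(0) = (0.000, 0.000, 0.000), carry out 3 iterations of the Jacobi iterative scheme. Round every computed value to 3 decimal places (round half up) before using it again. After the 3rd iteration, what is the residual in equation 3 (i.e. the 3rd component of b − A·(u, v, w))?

-0.606

Iteration 1:
  u = (-12 - (4)·0.000 - (-4)·0.000) / (11) = -1.091
  v = (-3 - (2)·0.000 - (-4)·0.000) / (7) = -0.429
  w = (1 - (-4)·0.000 - (2)·0.000) / (7) = 0.143
Iteration 2:
  u = (-12 - (4)·-0.429 - (-4)·0.143) / (11) = -0.883
  v = (-3 - (2)·-1.091 - (-4)·0.143) / (7) = -0.035
  w = (1 - (-4)·-1.091 - (2)·-0.429) / (7) = -0.358
Iteration 3:
  u = (-12 - (4)·-0.035 - (-4)·-0.358) / (11) = -1.208
  v = (-3 - (2)·-0.883 - (-4)·-0.358) / (7) = -0.381
  w = (1 - (-4)·-0.883 - (2)·-0.035) / (7) = -0.352
Residual b − A·x = (1.404, 0.675, -0.606)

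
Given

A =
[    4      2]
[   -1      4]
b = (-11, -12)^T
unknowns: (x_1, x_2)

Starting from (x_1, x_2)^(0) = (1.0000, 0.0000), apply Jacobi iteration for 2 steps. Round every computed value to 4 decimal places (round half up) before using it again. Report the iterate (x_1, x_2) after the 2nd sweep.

(-1.3750, -3.6875)

Iteration 1:
  x_1 = (-11 - (2)·0.0000) / (4) = -2.7500
  x_2 = (-12 - (-1)·1.0000) / (4) = -2.7500
Iteration 2:
  x_1 = (-11 - (2)·-2.7500) / (4) = -1.3750
  x_2 = (-12 - (-1)·-2.7500) / (4) = -3.6875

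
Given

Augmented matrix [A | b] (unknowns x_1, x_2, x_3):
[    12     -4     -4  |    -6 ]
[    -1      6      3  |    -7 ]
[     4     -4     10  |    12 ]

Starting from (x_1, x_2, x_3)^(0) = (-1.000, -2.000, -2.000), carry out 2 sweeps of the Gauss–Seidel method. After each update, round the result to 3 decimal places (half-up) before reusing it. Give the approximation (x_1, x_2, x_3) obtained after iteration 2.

(-0.076, -2.051, 0.410)

Iteration 1:
  x_1 = (-6 - (-4)·-2.000 - (-4)·-2.000) / (12) = -1.833
  x_2 = (-7 - (-1)·-1.833 - (3)·-2.000) / (6) = -0.472
  x_3 = (12 - (4)·-1.833 - (-4)·-0.472) / (10) = 1.744
Iteration 2:
  x_1 = (-6 - (-4)·-0.472 - (-4)·1.744) / (12) = -0.076
  x_2 = (-7 - (-1)·-0.076 - (3)·1.744) / (6) = -2.051
  x_3 = (12 - (4)·-0.076 - (-4)·-2.051) / (10) = 0.410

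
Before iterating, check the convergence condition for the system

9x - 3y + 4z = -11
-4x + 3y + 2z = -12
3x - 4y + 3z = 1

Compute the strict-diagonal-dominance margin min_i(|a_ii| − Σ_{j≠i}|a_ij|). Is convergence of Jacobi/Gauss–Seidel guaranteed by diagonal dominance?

-4

row 1: |9| − (3+4) = 2
row 2: |3| − (4+2) = -3
row 3: |3| − (3+4) = -4
minimum over rows = -4 → not strictly diagonally dominant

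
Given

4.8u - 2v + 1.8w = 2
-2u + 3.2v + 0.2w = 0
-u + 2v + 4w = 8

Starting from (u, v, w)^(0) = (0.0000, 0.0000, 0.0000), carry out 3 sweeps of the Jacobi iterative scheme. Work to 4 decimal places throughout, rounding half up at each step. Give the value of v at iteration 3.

Iteration 1:
  u = (2 - (-2)·0.0000 - (1.8)·0.0000) / (4.8) = 0.4167
  v = (0 - (-2)·0.0000 - (0.2)·0.0000) / (3.2) = 0.0000
  w = (8 - (-1)·0.0000 - (2)·0.0000) / (4) = 2.0000
Iteration 2:
  u = (2 - (-2)·0.0000 - (1.8)·2.0000) / (4.8) = -0.3333
  v = (0 - (-2)·0.4167 - (0.2)·2.0000) / (3.2) = 0.1354
  w = (8 - (-1)·0.4167 - (2)·0.0000) / (4) = 2.1042
Iteration 3:
  u = (2 - (-2)·0.1354 - (1.8)·2.1042) / (4.8) = -0.3160
  v = (0 - (-2)·-0.3333 - (0.2)·2.1042) / (3.2) = -0.3398
  w = (8 - (-1)·-0.3333 - (2)·0.1354) / (4) = 1.8490

-0.3398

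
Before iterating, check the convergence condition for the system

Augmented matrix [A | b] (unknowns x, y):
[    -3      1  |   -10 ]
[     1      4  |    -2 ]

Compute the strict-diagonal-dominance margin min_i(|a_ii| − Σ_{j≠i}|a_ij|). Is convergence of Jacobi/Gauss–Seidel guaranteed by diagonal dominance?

2

row 1: |-3| − (1) = 2
row 2: |4| − (1) = 3
minimum over rows = 2 → strictly diagonally dominant (convergence guaranteed)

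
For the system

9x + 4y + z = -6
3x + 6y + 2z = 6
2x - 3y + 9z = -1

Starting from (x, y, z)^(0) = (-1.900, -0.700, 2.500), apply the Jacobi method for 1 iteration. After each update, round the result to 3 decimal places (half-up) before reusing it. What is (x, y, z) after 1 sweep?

(-0.633, 1.117, 0.078)

Iteration 1:
  x = (-6 - (4)·-0.700 - (1)·2.500) / (9) = -0.633
  y = (6 - (3)·-1.900 - (2)·2.500) / (6) = 1.117
  z = (-1 - (2)·-1.900 - (-3)·-0.700) / (9) = 0.078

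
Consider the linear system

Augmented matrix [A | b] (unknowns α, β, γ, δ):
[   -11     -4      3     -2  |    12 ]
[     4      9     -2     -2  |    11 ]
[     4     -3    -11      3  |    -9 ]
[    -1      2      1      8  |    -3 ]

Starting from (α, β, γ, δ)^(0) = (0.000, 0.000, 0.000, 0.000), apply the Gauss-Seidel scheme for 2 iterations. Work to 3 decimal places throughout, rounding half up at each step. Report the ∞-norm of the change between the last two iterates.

0.463

Iteration 1:
  α = (12 - (-4)·0.000 - (3)·0.000 - (-2)·0.000) / (-11) = -1.091
  β = (11 - (4)·-1.091 - (-2)·0.000 - (-2)·0.000) / (9) = 1.707
  γ = (-9 - (4)·-1.091 - (-3)·1.707 - (3)·0.000) / (-11) = -0.044
  δ = (-3 - (-1)·-1.091 - (2)·1.707 - (1)·-0.044) / (8) = -0.933
Iteration 2:
  α = (12 - (-4)·1.707 - (3)·-0.044 - (-2)·-0.933) / (-11) = -1.554
  β = (11 - (4)·-1.554 - (-2)·-0.044 - (-2)·-0.933) / (9) = 1.696
  γ = (-9 - (4)·-1.554 - (-3)·1.696 - (3)·-0.933) / (-11) = -0.464
  δ = (-3 - (-1)·-1.554 - (2)·1.696 - (1)·-0.464) / (8) = -0.935
Change: (-0.463, -0.011, -0.420, -0.002) → max |·| = 0.463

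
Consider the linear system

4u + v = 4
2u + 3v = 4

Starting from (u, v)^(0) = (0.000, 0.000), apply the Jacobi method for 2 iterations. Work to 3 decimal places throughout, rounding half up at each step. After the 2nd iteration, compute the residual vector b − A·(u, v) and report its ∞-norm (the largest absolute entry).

0.665

Iteration 1:
  u = (4 - (1)·0.000) / (4) = 1.000
  v = (4 - (2)·0.000) / (3) = 1.333
Iteration 2:
  u = (4 - (1)·1.333) / (4) = 0.667
  v = (4 - (2)·1.000) / (3) = 0.667
Residual b − A·x = (0.665, 0.665); ∞-norm = 0.665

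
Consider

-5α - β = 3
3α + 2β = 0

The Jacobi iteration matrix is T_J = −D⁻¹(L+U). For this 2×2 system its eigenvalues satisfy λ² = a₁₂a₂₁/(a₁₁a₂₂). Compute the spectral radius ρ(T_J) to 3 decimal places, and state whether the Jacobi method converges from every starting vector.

a₁₂a₂₁/(a₁₁a₂₂) = (-1)·(3) / ((-5)·(2)) = 0.300000
ρ = √|0.300000| = √0.300000 = 0.548
ρ < 1, so Jacobi converges

0.548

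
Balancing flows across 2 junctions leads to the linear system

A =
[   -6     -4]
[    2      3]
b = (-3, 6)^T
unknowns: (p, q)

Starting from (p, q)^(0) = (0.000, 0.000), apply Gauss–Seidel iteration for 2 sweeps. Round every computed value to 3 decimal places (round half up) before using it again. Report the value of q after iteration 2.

Iteration 1:
  p = (-3 - (-4)·0.000) / (-6) = 0.500
  q = (6 - (2)·0.500) / (3) = 1.667
Iteration 2:
  p = (-3 - (-4)·1.667) / (-6) = -0.611
  q = (6 - (2)·-0.611) / (3) = 2.407

2.407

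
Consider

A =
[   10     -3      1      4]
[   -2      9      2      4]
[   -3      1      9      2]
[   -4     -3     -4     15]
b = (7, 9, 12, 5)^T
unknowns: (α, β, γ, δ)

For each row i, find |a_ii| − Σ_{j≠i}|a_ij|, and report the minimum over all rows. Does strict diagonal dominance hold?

row 1: |10| − (3+1+4) = 2
row 2: |9| − (2+2+4) = 1
row 3: |9| − (3+1+2) = 3
row 4: |15| − (4+3+4) = 4
minimum over rows = 1 → strictly diagonally dominant (convergence guaranteed)

1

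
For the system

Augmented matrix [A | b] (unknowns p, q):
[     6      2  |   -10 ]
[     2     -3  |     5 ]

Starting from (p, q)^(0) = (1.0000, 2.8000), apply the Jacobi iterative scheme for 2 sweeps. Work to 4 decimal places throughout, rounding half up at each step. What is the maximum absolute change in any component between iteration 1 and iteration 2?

Iteration 1:
  p = (-10 - (2)·2.8000) / (6) = -2.6000
  q = (5 - (2)·1.0000) / (-3) = -1.0000
Iteration 2:
  p = (-10 - (2)·-1.0000) / (6) = -1.3333
  q = (5 - (2)·-2.6000) / (-3) = -3.4000
Change: (1.2667, -2.4000) → max |·| = 2.4000

2.4000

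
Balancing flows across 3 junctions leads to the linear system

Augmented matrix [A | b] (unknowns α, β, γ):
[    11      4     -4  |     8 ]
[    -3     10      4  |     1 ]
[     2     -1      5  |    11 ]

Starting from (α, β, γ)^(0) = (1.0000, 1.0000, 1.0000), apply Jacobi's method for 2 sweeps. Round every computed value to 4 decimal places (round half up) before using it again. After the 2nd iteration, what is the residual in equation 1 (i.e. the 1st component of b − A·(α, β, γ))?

Iteration 1:
  α = (8 - (4)·1.0000 - (-4)·1.0000) / (11) = 0.7273
  β = (1 - (-3)·1.0000 - (4)·1.0000) / (10) = 0.0000
  γ = (11 - (2)·1.0000 - (-1)·1.0000) / (5) = 2.0000
Iteration 2:
  α = (8 - (4)·0.0000 - (-4)·2.0000) / (11) = 1.4545
  β = (1 - (-3)·0.7273 - (4)·2.0000) / (10) = -0.4818
  γ = (11 - (2)·0.7273 - (-1)·0.0000) / (5) = 1.9091
Residual b − A·x = (1.5641, 2.5451, -1.9363)

1.5641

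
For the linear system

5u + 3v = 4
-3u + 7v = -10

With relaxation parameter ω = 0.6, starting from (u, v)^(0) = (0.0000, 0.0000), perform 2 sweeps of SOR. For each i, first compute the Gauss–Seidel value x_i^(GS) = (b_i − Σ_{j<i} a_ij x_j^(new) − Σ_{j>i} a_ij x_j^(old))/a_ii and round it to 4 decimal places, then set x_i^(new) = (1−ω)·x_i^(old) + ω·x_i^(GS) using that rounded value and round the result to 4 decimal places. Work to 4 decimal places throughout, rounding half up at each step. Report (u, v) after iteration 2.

(0.9361, -0.9099)

Iteration 1:
  u: GS value = (4 - (3)·0.0000) / (5) = 0.8000;  u ← (1−ω)·0.0000 + ω·0.8000 = 0.4800
  v: GS value = (-10 - (-3)·0.4800) / (7) = -1.2229;  v ← (1−ω)·0.0000 + ω·-1.2229 = -0.7337
Iteration 2:
  u: GS value = (4 - (3)·-0.7337) / (5) = 1.2402;  u ← (1−ω)·0.4800 + ω·1.2402 = 0.9361
  v: GS value = (-10 - (-3)·0.9361) / (7) = -1.0274;  v ← (1−ω)·-0.7337 + ω·-1.0274 = -0.9099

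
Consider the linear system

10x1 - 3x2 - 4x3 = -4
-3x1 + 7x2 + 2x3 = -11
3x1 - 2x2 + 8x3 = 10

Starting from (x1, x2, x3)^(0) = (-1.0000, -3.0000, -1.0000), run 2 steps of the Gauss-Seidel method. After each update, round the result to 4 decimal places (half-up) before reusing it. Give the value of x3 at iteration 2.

Iteration 1:
  x1 = (-4 - (-3)·-3.0000 - (-4)·-1.0000) / (10) = -1.7000
  x2 = (-11 - (-3)·-1.7000 - (2)·-1.0000) / (7) = -2.0143
  x3 = (10 - (3)·-1.7000 - (-2)·-2.0143) / (8) = 1.3839
Iteration 2:
  x1 = (-4 - (-3)·-2.0143 - (-4)·1.3839) / (10) = -0.4507
  x2 = (-11 - (-3)·-0.4507 - (2)·1.3839) / (7) = -2.1600
  x3 = (10 - (3)·-0.4507 - (-2)·-2.1600) / (8) = 0.8790

0.8790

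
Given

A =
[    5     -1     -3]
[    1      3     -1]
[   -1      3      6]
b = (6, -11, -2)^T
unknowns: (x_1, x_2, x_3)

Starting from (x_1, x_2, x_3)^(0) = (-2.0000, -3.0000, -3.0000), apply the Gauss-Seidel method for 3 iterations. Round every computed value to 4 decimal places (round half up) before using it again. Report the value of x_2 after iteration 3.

Iteration 1:
  x_1 = (6 - (-1)·-3.0000 - (-3)·-3.0000) / (5) = -1.2000
  x_2 = (-11 - (1)·-1.2000 - (-1)·-3.0000) / (3) = -4.2667
  x_3 = (-2 - (-1)·-1.2000 - (3)·-4.2667) / (6) = 1.6000
Iteration 2:
  x_1 = (6 - (-1)·-4.2667 - (-3)·1.6000) / (5) = 1.3067
  x_2 = (-11 - (1)·1.3067 - (-1)·1.6000) / (3) = -3.5689
  x_3 = (-2 - (-1)·1.3067 - (3)·-3.5689) / (6) = 1.6689
Iteration 3:
  x_1 = (6 - (-1)·-3.5689 - (-3)·1.6689) / (5) = 1.4876
  x_2 = (-11 - (1)·1.4876 - (-1)·1.6689) / (3) = -3.6062
  x_3 = (-2 - (-1)·1.4876 - (3)·-3.6062) / (6) = 1.7177

-3.6062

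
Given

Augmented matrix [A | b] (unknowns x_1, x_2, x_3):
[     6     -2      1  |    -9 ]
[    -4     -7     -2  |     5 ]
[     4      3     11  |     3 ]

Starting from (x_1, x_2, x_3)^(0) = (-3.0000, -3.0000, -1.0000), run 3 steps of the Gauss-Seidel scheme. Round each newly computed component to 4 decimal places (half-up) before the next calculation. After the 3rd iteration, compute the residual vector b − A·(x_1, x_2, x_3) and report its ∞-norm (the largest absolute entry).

Iteration 1:
  x_1 = (-9 - (-2)·-3.0000 - (1)·-1.0000) / (6) = -2.3333
  x_2 = (5 - (-4)·-2.3333 - (-2)·-1.0000) / (-7) = 0.9047
  x_3 = (3 - (4)·-2.3333 - (3)·0.9047) / (11) = 0.8745
Iteration 2:
  x_1 = (-9 - (-2)·0.9047 - (1)·0.8745) / (6) = -1.3442
  x_2 = (5 - (-4)·-1.3442 - (-2)·0.8745) / (-7) = -0.1960
  x_3 = (3 - (4)·-1.3442 - (3)·-0.1960) / (11) = 0.8150
Iteration 3:
  x_1 = (-9 - (-2)·-0.1960 - (1)·0.8150) / (6) = -1.7012
  x_2 = (5 - (-4)·-1.7012 - (-2)·0.8150) / (-7) = 0.0250
  x_3 = (3 - (4)·-1.7012 - (3)·0.0250) / (11) = 0.8845
Residual b − A·x = (0.3727, 0.1392, 0.0003); ∞-norm = 0.3727

0.3727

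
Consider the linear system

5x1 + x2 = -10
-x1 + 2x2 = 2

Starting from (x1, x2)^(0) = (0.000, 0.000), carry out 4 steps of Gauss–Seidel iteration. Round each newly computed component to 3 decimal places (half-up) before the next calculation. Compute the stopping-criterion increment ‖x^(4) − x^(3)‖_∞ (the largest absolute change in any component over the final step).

Iteration 1:
  x1 = (-10 - (1)·0.000) / (5) = -2.000
  x2 = (2 - (-1)·-2.000) / (2) = 0.000
Iteration 2:
  x1 = (-10 - (1)·0.000) / (5) = -2.000
  x2 = (2 - (-1)·-2.000) / (2) = 0.000
Iteration 3:
  x1 = (-10 - (1)·0.000) / (5) = -2.000
  x2 = (2 - (-1)·-2.000) / (2) = 0.000
Iteration 4:
  x1 = (-10 - (1)·0.000) / (5) = -2.000
  x2 = (2 - (-1)·-2.000) / (2) = 0.000
Change: (0.000, 0.000) → max |·| = 0.000

0.000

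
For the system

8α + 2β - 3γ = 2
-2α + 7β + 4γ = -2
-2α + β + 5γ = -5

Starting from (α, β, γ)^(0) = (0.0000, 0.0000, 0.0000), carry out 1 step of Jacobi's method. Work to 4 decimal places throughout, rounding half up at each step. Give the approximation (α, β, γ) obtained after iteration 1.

(0.2500, -0.2857, -1.0000)

Iteration 1:
  α = (2 - (2)·0.0000 - (-3)·0.0000) / (8) = 0.2500
  β = (-2 - (-2)·0.0000 - (4)·0.0000) / (7) = -0.2857
  γ = (-5 - (-2)·0.0000 - (1)·0.0000) / (5) = -1.0000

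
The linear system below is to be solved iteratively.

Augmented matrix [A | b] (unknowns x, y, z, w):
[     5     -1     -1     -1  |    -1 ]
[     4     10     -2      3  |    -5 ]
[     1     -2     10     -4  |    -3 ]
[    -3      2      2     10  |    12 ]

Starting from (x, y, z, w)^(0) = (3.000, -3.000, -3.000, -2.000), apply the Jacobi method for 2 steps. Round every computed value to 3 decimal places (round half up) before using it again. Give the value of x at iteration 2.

Iteration 1:
  x = (-1 - (-1)·-3.000 - (-1)·-3.000 - (-1)·-2.000) / (5) = -1.800
  y = (-5 - (4)·3.000 - (-2)·-3.000 - (3)·-2.000) / (10) = -1.700
  z = (-3 - (1)·3.000 - (-2)·-3.000 - (-4)·-2.000) / (10) = -2.000
  w = (12 - (-3)·3.000 - (2)·-3.000 - (2)·-3.000) / (10) = 3.300
Iteration 2:
  x = (-1 - (-1)·-1.700 - (-1)·-2.000 - (-1)·3.300) / (5) = -0.280
  y = (-5 - (4)·-1.800 - (-2)·-2.000 - (3)·3.300) / (10) = -1.170
  z = (-3 - (1)·-1.800 - (-2)·-1.700 - (-4)·3.300) / (10) = 0.860
  w = (12 - (-3)·-1.800 - (2)·-1.700 - (2)·-2.000) / (10) = 1.400

-0.280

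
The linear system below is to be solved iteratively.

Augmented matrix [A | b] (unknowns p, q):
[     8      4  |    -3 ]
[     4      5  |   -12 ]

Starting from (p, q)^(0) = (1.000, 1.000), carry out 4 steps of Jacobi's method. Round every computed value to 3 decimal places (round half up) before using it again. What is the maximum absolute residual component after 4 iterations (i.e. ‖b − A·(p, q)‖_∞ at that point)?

Iteration 1:
  p = (-3 - (4)·1.000) / (8) = -0.875
  q = (-12 - (4)·1.000) / (5) = -3.200
Iteration 2:
  p = (-3 - (4)·-3.200) / (8) = 1.225
  q = (-12 - (4)·-0.875) / (5) = -1.700
Iteration 3:
  p = (-3 - (4)·-1.700) / (8) = 0.475
  q = (-12 - (4)·1.225) / (5) = -3.380
Iteration 4:
  p = (-3 - (4)·-3.380) / (8) = 1.315
  q = (-12 - (4)·0.475) / (5) = -2.780
Residual b − A·x = (-2.400, -3.360); ∞-norm = 3.360

3.360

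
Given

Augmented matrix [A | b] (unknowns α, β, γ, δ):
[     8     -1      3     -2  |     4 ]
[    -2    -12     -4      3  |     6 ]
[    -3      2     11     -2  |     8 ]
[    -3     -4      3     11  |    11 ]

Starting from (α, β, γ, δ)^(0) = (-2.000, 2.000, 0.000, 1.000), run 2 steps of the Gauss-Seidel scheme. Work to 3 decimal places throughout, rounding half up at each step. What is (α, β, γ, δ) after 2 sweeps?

(0.171, -0.753, 1.052, 0.486)

Iteration 1:
  α = (4 - (-1)·2.000 - (3)·0.000 - (-2)·1.000) / (8) = 1.000
  β = (6 - (-2)·1.000 - (-4)·0.000 - (3)·1.000) / (-12) = -0.417
  γ = (8 - (-3)·1.000 - (2)·-0.417 - (-2)·1.000) / (11) = 1.258
  δ = (11 - (-3)·1.000 - (-4)·-0.417 - (3)·1.258) / (11) = 0.778
Iteration 2:
  α = (4 - (-1)·-0.417 - (3)·1.258 - (-2)·0.778) / (8) = 0.171
  β = (6 - (-2)·0.171 - (-4)·1.258 - (3)·0.778) / (-12) = -0.753
  γ = (8 - (-3)·0.171 - (2)·-0.753 - (-2)·0.778) / (11) = 1.052
  δ = (11 - (-3)·0.171 - (-4)·-0.753 - (3)·1.052) / (11) = 0.486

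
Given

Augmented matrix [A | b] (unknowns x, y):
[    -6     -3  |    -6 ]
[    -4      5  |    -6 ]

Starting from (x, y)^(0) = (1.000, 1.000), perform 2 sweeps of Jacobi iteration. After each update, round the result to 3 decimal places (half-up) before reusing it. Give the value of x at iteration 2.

1.200

Iteration 1:
  x = (-6 - (-3)·1.000) / (-6) = 0.500
  y = (-6 - (-4)·1.000) / (5) = -0.400
Iteration 2:
  x = (-6 - (-3)·-0.400) / (-6) = 1.200
  y = (-6 - (-4)·0.500) / (5) = -0.800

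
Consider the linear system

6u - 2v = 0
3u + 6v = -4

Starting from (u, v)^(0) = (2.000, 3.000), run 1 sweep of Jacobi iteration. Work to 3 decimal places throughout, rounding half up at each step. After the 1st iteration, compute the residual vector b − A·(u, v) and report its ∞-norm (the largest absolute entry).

Iteration 1:
  u = (0 - (-2)·3.000) / (6) = 1.000
  v = (-4 - (3)·2.000) / (6) = -1.667
Residual b − A·x = (-9.334, 3.002); ∞-norm = 9.334

9.334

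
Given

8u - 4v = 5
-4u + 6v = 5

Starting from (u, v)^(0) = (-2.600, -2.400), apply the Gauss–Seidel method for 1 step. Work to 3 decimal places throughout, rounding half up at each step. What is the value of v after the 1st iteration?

Iteration 1:
  u = (5 - (-4)·-2.400) / (8) = -0.575
  v = (5 - (-4)·-0.575) / (6) = 0.450

0.450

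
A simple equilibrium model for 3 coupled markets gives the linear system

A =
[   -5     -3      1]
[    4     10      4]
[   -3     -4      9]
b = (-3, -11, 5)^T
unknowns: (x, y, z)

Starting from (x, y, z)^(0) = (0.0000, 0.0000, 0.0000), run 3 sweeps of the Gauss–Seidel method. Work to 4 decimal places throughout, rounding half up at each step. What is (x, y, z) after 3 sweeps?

Iteration 1:
  x = (-3 - (-3)·0.0000 - (1)·0.0000) / (-5) = 0.6000
  y = (-11 - (4)·0.6000 - (4)·0.0000) / (10) = -1.3400
  z = (5 - (-3)·0.6000 - (-4)·-1.3400) / (9) = 0.1600
Iteration 2:
  x = (-3 - (-3)·-1.3400 - (1)·0.1600) / (-5) = 1.4360
  y = (-11 - (4)·1.4360 - (4)·0.1600) / (10) = -1.7384
  z = (5 - (-3)·1.4360 - (-4)·-1.7384) / (9) = 0.2616
Iteration 3:
  x = (-3 - (-3)·-1.7384 - (1)·0.2616) / (-5) = 1.6954
  y = (-11 - (4)·1.6954 - (4)·0.2616) / (10) = -1.8828
  z = (5 - (-3)·1.6954 - (-4)·-1.8828) / (9) = 0.2839

(1.6954, -1.8828, 0.2839)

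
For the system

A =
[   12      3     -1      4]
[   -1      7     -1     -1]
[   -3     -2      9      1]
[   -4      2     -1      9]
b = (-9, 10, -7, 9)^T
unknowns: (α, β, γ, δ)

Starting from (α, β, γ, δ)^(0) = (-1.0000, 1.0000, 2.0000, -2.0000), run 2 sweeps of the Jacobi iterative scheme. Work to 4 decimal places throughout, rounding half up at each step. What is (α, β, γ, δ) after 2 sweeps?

(-1.3122, 1.3889, -0.6094, 0.5661)

Iteration 1:
  α = (-9 - (3)·1.0000 - (-1)·2.0000 - (4)·-2.0000) / (12) = -0.1667
  β = (10 - (-1)·-1.0000 - (-1)·2.0000 - (-1)·-2.0000) / (7) = 1.2857
  γ = (-7 - (-3)·-1.0000 - (-2)·1.0000 - (1)·-2.0000) / (9) = -0.6667
  δ = (9 - (-4)·-1.0000 - (2)·1.0000 - (-1)·2.0000) / (9) = 0.5556
Iteration 2:
  α = (-9 - (3)·1.2857 - (-1)·-0.6667 - (4)·0.5556) / (12) = -1.3122
  β = (10 - (-1)·-0.1667 - (-1)·-0.6667 - (-1)·0.5556) / (7) = 1.3889
  γ = (-7 - (-3)·-0.1667 - (-2)·1.2857 - (1)·0.5556) / (9) = -0.6094
  δ = (9 - (-4)·-0.1667 - (2)·1.2857 - (-1)·-0.6667) / (9) = 0.5661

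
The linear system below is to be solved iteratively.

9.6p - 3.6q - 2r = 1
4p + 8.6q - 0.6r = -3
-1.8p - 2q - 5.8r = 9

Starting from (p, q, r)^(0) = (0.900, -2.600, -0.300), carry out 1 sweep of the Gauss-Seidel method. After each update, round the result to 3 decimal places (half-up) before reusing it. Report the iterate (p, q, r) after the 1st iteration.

Iteration 1:
  p = (1 - (-3.6)·-2.600 - (-2)·-0.300) / (9.6) = -0.933
  q = (-3 - (4)·-0.933 - (-0.6)·-0.300) / (8.6) = 0.064
  r = (9 - (-1.8)·-0.933 - (-2)·0.064) / (-5.8) = -1.284

(-0.933, 0.064, -1.284)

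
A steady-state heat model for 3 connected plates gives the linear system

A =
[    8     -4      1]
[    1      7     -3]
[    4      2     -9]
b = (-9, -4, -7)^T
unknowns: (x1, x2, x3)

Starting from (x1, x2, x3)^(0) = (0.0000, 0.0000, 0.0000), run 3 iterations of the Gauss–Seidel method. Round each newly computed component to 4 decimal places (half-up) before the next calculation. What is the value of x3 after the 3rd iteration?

Iteration 1:
  x1 = (-9 - (-4)·0.0000 - (1)·0.0000) / (8) = -1.1250
  x2 = (-4 - (1)·-1.1250 - (-3)·0.0000) / (7) = -0.4107
  x3 = (-7 - (4)·-1.1250 - (2)·-0.4107) / (-9) = 0.1865
Iteration 2:
  x1 = (-9 - (-4)·-0.4107 - (1)·0.1865) / (8) = -1.3537
  x2 = (-4 - (1)·-1.3537 - (-3)·0.1865) / (7) = -0.2981
  x3 = (-7 - (4)·-1.3537 - (2)·-0.2981) / (-9) = 0.1099
Iteration 3:
  x1 = (-9 - (-4)·-0.2981 - (1)·0.1099) / (8) = -1.2878
  x2 = (-4 - (1)·-1.2878 - (-3)·0.1099) / (7) = -0.3404
  x3 = (-7 - (4)·-1.2878 - (2)·-0.3404) / (-9) = 0.1298

0.1298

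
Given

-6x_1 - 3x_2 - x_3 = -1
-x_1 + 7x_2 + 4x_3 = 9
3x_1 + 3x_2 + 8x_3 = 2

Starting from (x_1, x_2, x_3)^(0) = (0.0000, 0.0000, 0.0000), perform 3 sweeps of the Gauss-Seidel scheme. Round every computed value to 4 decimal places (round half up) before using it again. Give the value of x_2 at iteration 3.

Iteration 1:
  x_1 = (-1 - (-3)·0.0000 - (-1)·0.0000) / (-6) = 0.1667
  x_2 = (9 - (-1)·0.1667 - (4)·0.0000) / (7) = 1.3095
  x_3 = (2 - (3)·0.1667 - (3)·1.3095) / (8) = -0.3036
Iteration 2:
  x_1 = (-1 - (-3)·1.3095 - (-1)·-0.3036) / (-6) = -0.4375
  x_2 = (9 - (-1)·-0.4375 - (4)·-0.3036) / (7) = 1.3967
  x_3 = (2 - (3)·-0.4375 - (3)·1.3967) / (8) = -0.1097
Iteration 3:
  x_1 = (-1 - (-3)·1.3967 - (-1)·-0.1097) / (-6) = -0.5134
  x_2 = (9 - (-1)·-0.5134 - (4)·-0.1097) / (7) = 1.2751
  x_3 = (2 - (3)·-0.5134 - (3)·1.2751) / (8) = -0.0356

1.2751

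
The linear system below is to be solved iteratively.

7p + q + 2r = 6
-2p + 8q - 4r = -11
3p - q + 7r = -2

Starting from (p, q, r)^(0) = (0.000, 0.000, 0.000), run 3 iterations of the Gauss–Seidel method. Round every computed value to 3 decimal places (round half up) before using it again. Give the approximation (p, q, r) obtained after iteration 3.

Iteration 1:
  p = (6 - (1)·0.000 - (2)·0.000) / (7) = 0.857
  q = (-11 - (-2)·0.857 - (-4)·0.000) / (8) = -1.161
  r = (-2 - (3)·0.857 - (-1)·-1.161) / (7) = -0.819
Iteration 2:
  p = (6 - (1)·-1.161 - (2)·-0.819) / (7) = 1.257
  q = (-11 - (-2)·1.257 - (-4)·-0.819) / (8) = -1.470
  r = (-2 - (3)·1.257 - (-1)·-1.470) / (7) = -1.034
Iteration 3:
  p = (6 - (1)·-1.470 - (2)·-1.034) / (7) = 1.363
  q = (-11 - (-2)·1.363 - (-4)·-1.034) / (8) = -1.551
  r = (-2 - (3)·1.363 - (-1)·-1.551) / (7) = -1.091

(1.363, -1.551, -1.091)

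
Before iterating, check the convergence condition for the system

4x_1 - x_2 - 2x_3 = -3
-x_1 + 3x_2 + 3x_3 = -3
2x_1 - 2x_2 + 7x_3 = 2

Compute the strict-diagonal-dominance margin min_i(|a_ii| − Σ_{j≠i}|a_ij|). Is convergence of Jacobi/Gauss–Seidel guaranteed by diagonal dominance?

row 1: |4| − (1+2) = 1
row 2: |3| − (1+3) = -1
row 3: |7| − (2+2) = 3
minimum over rows = -1 → not strictly diagonally dominant

-1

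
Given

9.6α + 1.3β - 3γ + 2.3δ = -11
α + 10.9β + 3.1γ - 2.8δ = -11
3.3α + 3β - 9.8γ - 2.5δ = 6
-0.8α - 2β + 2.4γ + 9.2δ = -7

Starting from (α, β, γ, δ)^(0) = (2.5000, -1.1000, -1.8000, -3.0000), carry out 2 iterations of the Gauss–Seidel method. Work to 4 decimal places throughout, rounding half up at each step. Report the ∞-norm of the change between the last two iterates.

0.4939

Iteration 1:
  α = (-11 - (1.3)·-1.1000 - (-3)·-1.8000 - (2.3)·-3.0000) / (9.6) = -0.8406
  β = (-11 - (1)·-0.8406 - (3.1)·-1.8000 - (-2.8)·-3.0000) / (10.9) = -1.1908
  γ = (6 - (3.3)·-0.8406 - (3)·-1.1908 - (-2.5)·-3.0000) / (-9.8) = -0.4945
  δ = (-7 - (-0.8)·-0.8406 - (-2)·-1.1908 - (2.4)·-0.4945) / (9.2) = -0.9638
Iteration 2:
  α = (-11 - (1.3)·-1.1908 - (-3)·-0.4945 - (2.3)·-0.9638) / (9.6) = -0.9082
  β = (-11 - (1)·-0.9082 - (3.1)·-0.4945 - (-2.8)·-0.9638) / (10.9) = -1.0328
  γ = (6 - (3.3)·-0.9082 - (3)·-1.0328 - (-2.5)·-0.9638) / (-9.8) = -0.9884
  δ = (-7 - (-0.8)·-0.9082 - (-2)·-1.0328 - (2.4)·-0.9884) / (9.2) = -0.8065
Change: (-0.0676, 0.1580, -0.4939, 0.1573) → max |·| = 0.4939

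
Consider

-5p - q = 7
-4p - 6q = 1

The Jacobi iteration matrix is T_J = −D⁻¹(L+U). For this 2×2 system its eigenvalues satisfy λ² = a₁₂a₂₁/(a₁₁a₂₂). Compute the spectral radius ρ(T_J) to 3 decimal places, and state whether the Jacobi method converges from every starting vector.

0.365

a₁₂a₂₁/(a₁₁a₂₂) = (-1)·(-4) / ((-5)·(-6)) = 0.133333
ρ = √|0.133333| = √0.133333 = 0.365
ρ < 1, so Jacobi converges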